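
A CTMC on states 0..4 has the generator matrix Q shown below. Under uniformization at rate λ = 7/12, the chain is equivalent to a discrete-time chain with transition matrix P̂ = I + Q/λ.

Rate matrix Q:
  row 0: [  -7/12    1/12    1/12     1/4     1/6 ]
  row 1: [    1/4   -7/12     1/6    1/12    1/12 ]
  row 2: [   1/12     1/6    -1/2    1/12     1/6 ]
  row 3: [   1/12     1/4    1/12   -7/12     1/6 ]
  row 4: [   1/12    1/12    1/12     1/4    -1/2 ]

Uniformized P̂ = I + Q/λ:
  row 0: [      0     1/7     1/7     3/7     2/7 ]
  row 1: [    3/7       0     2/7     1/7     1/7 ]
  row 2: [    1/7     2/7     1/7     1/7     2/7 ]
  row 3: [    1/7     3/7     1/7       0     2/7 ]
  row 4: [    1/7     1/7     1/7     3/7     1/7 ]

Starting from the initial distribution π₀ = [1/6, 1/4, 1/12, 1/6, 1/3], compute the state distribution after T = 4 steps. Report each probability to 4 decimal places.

π = [0.1733, 0.2038, 0.1711, 0.2259, 0.2259]

t=0: π = [0.1667, 0.2500, 0.0833, 0.1667, 0.3333]
t=1: π = [0.1905, 0.1667, 0.1786, 0.2619, 0.2024]
t=2: π = [0.1633, 0.2194, 0.1667, 0.2177, 0.2330]
t=3: π = [0.1822, 0.1975, 0.1742, 0.2250, 0.2211]
t=4: π = [0.1733, 0.2038, 0.1711, 0.2259, 0.2259]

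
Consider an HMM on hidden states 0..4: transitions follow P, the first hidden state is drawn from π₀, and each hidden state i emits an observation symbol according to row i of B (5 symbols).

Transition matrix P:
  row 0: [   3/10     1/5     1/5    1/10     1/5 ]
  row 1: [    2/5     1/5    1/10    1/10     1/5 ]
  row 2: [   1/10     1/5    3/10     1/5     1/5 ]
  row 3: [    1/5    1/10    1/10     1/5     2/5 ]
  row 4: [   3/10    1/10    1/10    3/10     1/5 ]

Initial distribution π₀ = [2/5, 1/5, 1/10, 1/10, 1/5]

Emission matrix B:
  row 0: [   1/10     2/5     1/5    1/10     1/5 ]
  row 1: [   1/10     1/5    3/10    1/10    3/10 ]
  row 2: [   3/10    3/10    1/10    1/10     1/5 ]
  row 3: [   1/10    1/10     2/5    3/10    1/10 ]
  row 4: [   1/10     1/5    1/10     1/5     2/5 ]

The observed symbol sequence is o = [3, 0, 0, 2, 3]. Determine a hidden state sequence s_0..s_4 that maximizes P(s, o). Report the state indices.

t=0: δ = [4.000e-02, 2.000e-02, 1.000e-02, 3.000e-02, 4.000e-02]  (obs o_0=3)
t=1: δ = [1.200e-03, 8.000e-04, 2.400e-03, 1.200e-03, 1.200e-03]  ψ = [0, 0, 0, 4, 3]  (obs o_1=0)
t=2: δ = [3.600e-05, 4.800e-05, 2.160e-04, 4.800e-05, 4.800e-05]  ψ = [0, 2, 2, 2, 2]  (obs o_2=0)
t=3: δ = [4.320e-06, 1.296e-05, 6.480e-06, 1.728e-05, 4.320e-06]  ψ = [2, 2, 2, 2, 2]  (obs o_3=2)
t=4: δ = [5.184e-07, 2.592e-07, 1.944e-07, 1.037e-06, 1.382e-06]  ψ = [1, 1, 2, 3, 3]  (obs o_4=3)
backtrack: best end state = 4; path = [0, 2, 2, 3, 4]

path = [0, 2, 2, 3, 4]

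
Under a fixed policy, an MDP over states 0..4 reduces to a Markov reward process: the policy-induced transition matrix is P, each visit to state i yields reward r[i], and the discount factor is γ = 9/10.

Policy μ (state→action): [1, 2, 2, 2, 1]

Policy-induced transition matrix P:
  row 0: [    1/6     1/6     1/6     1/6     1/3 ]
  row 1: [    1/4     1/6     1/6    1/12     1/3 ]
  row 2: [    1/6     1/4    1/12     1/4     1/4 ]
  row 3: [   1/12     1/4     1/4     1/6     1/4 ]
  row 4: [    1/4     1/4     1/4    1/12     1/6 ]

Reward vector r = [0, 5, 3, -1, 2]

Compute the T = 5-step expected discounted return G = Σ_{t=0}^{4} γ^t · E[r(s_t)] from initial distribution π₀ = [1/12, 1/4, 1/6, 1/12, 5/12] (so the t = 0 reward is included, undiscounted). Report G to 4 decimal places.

t=0: π = [0.0833, 0.2500, 0.1667, 0.0833, 0.4167], E[r] = 2.5000, γ^t·E[r] = 2.500000, running G = 2.500000
t=1: π = [0.2153, 0.2222, 0.1944, 0.1250, 0.2431], E[r] = 2.0556, γ^t·E[r] = 1.850000, running G = 4.350000
t=2: π = [0.1950, 0.2135, 0.1811, 0.1441, 0.2662], E[r] = 1.9994, γ^t·E[r] = 1.619531, running G = 5.969531
t=3: π = [0.1946, 0.2160, 0.1858, 0.1418, 0.2619], E[r] = 2.0190, γ^t·E[r] = 1.471852, running G = 7.441383
t=4: π = [0.1947, 0.2158, 0.1848, 0.1423, 0.2624], E[r] = 2.0159, γ^t·E[r] = 1.322599, running G = 8.763982

G = 8.7640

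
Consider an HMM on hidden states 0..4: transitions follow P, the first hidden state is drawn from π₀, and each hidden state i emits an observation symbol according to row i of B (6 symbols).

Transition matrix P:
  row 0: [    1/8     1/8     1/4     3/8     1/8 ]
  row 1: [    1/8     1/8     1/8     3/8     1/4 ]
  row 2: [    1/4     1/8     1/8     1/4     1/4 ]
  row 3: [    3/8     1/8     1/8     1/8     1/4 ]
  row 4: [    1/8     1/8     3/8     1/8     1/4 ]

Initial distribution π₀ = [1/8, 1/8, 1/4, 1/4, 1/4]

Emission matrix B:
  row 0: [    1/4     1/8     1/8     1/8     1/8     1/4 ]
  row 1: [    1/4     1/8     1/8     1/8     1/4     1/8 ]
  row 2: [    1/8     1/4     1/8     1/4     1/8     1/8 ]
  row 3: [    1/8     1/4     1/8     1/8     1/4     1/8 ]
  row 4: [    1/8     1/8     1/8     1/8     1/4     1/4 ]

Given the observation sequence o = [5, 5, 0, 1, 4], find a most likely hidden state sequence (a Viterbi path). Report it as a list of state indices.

path = [4, 2, 0, 3, 4]

t=0: δ = [3.125e-02, 1.562e-02, 3.125e-02, 3.125e-02, 6.250e-02]  (obs o_0=5)
t=1: δ = [2.930e-03, 9.766e-04, 2.930e-03, 1.465e-03, 3.906e-03]  ψ = [3, 4, 4, 0, 4]  (obs o_1=5)
t=2: δ = [1.831e-04, 1.221e-04, 1.831e-04, 1.373e-04, 1.221e-04]  ψ = [2, 4, 4, 0, 4]  (obs o_2=0)
t=3: δ = [6.437e-06, 2.861e-06, 1.144e-05, 1.717e-05, 5.722e-06]  ψ = [3, 0, 0, 0, 2]  (obs o_3=1)
t=4: δ = [8.047e-07, 5.364e-07, 2.682e-07, 7.153e-07, 1.073e-06]  ψ = [3, 3, 3, 2, 3]  (obs o_4=4)
backtrack: best end state = 4; path = [4, 2, 0, 3, 4]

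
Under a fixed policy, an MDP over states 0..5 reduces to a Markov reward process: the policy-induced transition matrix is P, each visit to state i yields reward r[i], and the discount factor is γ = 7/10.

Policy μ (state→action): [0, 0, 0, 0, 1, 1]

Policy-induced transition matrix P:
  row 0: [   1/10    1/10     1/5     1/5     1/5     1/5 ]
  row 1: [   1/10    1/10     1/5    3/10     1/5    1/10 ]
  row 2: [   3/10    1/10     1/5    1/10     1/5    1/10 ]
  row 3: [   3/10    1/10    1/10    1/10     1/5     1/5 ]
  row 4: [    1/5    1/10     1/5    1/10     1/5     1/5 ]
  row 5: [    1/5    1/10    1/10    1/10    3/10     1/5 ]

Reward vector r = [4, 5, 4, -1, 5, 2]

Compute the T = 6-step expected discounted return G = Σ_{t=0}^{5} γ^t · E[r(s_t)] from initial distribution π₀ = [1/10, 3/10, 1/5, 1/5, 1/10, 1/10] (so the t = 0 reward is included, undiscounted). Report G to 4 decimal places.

G = 9.4701

t=0: π = [0.1000, 0.3000, 0.2000, 0.2000, 0.1000, 0.1000], E[r] = 3.2000, γ^t·E[r] = 3.200000, running G = 3.200000
t=1: π = [0.2000, 0.1000, 0.1700, 0.1700, 0.2100, 0.1500], E[r] = 3.1600, γ^t·E[r] = 2.212000, running G = 5.412000
t=2: π = [0.2040, 0.1000, 0.1680, 0.1400, 0.2150, 0.1730], E[r] = 3.2690, γ^t·E[r] = 1.601810, running G = 7.013810
t=3: π = [0.2004, 0.1000, 0.1687, 0.1404, 0.2173, 0.1732], E[r] = 3.2689, γ^t·E[r] = 1.121233, running G = 8.135043
t=4: π = [0.2009, 0.1000, 0.1686, 0.1400, 0.2173, 0.1731], E[r] = 3.2709, γ^t·E[r] = 0.785333, running G = 8.920376
t=5: π = [0.2008, 0.1000, 0.1687, 0.1401, 0.2173, 0.1731], E[r] = 3.2706, γ^t·E[r] = 0.549691, running G = 9.470067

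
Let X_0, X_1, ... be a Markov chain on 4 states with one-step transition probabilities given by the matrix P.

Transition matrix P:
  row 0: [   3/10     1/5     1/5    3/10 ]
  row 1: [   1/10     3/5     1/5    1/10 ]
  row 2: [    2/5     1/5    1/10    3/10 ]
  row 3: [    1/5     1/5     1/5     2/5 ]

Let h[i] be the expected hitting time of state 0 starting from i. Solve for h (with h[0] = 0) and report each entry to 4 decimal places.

h = [0.0000, 5.7463, 4.0299, 4.9254]

First-step conditioning: h[0] = 0; for i ≠ 0, h[i] = 1 + Σ_k P[i][k]·h[k].
  h[1] = 1 + 3/5·h[1] + 1/5·h[2] + 1/10·h[3]
  h[2] = 1 + 1/5·h[1] + 1/10·h[2] + 3/10·h[3]
  h[3] = 1 + 1/5·h[1] + 1/5·h[2] + 2/5·h[3]
Solving the 3×3 linear system over states ≠ 0 gives exactly h = [0, 385/67, 270/67, 330/67] (h[0] = 0 is the target).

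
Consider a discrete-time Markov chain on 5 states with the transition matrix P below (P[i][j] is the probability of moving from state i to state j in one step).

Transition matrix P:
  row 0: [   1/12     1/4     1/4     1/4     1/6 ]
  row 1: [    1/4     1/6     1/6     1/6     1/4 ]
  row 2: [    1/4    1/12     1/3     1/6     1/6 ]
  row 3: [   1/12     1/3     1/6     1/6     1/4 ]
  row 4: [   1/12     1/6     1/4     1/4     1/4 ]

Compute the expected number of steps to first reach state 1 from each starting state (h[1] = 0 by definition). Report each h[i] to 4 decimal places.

First-step conditioning: h[1] = 0; for i ≠ 1, h[i] = 1 + Σ_k P[i][k]·h[k].
  h[0] = 1 + 1/12·h[0] + 1/4·h[2] + 1/4·h[3] + 1/6·h[4]
  h[2] = 1 + 1/4·h[0] + 1/3·h[2] + 1/6·h[3] + 1/6·h[4]
  h[3] = 1 + 1/12·h[0] + 1/6·h[2] + 1/6·h[3] + 1/4·h[4]
  h[4] = 1 + 1/12·h[0] + 1/4·h[2] + 1/4·h[3] + 1/4·h[4]
Solving the 4×4 linear system over states ≠ 1 gives exactly h = [9372/1955, 0, 11148/1955, 1716/391, 10224/1955] (h[1] = 0 is the target).

h = [4.7939, 0.0000, 5.7023, 4.3887, 5.2297]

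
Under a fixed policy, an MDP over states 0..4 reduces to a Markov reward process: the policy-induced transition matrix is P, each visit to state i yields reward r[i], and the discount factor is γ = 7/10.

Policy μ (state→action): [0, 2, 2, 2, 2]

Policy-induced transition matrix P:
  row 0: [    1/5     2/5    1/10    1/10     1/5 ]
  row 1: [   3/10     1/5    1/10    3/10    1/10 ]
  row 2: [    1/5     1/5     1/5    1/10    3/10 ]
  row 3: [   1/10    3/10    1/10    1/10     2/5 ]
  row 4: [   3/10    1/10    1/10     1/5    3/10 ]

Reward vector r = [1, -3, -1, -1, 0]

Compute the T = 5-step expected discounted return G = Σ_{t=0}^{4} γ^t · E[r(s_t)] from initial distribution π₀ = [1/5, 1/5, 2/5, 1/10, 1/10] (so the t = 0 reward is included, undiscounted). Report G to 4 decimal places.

t=0: π = [0.2000, 0.2000, 0.4000, 0.1000, 0.1000], E[r] = -0.9000, γ^t·E[r] = -0.900000, running G = -0.900000
t=1: π = [0.2200, 0.2400, 0.1400, 0.1500, 0.2500], E[r] = -0.7900, γ^t·E[r] = -0.553000, running G = -1.453000
t=2: π = [0.2340, 0.2340, 0.1140, 0.1730, 0.2450], E[r] = -0.7550, γ^t·E[r] = -0.369950, running G = -1.822950
t=3: π = [0.2306, 0.2396, 0.1114, 0.1713, 0.2471], E[r] = -0.7709, γ^t·E[r] = -0.264419, running G = -2.087369
t=4: π = [0.2315, 0.2385, 0.1111, 0.1726, 0.2462], E[r] = -0.7679, γ^t·E[r] = -0.184361, running G = -2.271729

G = -2.2717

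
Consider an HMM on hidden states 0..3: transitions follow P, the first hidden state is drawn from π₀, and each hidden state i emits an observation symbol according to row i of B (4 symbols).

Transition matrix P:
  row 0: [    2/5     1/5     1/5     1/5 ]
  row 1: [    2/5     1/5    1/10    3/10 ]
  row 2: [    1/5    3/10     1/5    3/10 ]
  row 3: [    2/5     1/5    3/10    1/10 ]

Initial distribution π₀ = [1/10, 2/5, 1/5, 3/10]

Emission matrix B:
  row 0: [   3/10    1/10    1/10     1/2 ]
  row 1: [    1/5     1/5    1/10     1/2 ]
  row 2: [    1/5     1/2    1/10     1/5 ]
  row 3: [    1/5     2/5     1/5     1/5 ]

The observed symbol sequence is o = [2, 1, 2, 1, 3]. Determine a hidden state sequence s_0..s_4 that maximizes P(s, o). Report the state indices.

path = [3, 2, 3, 2, 1]

t=0: δ = [1.000e-02, 4.000e-02, 2.000e-02, 6.000e-02]  (obs o_0=2)
t=1: δ = [2.400e-03, 2.400e-03, 9.000e-03, 4.800e-03]  ψ = [3, 3, 3, 1]  (obs o_1=1)
t=2: δ = [1.920e-04, 2.700e-04, 1.800e-04, 5.400e-04]  ψ = [3, 2, 2, 2]  (obs o_2=2)
t=3: δ = [2.160e-05, 2.160e-05, 8.100e-05, 3.240e-05]  ψ = [3, 3, 3, 1]  (obs o_3=1)
t=4: δ = [8.100e-06, 1.215e-05, 3.240e-06, 4.860e-06]  ψ = [2, 2, 2, 2]  (obs o_4=3)
backtrack: best end state = 1; path = [3, 2, 3, 2, 1]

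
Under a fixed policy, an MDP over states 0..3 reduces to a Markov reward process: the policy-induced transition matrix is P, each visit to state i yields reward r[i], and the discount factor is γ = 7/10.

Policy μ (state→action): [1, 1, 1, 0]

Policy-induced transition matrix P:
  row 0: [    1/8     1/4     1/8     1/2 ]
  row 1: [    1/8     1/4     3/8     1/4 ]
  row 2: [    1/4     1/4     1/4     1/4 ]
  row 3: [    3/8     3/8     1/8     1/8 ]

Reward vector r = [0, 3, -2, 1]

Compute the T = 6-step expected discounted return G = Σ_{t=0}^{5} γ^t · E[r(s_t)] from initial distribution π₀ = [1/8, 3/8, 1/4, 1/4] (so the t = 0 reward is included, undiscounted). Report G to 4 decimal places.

t=0: π = [0.1250, 0.3750, 0.2500, 0.2500], E[r] = 0.8750, γ^t·E[r] = 0.875000, running G = 0.875000
t=1: π = [0.2188, 0.2813, 0.2500, 0.2500], E[r] = 0.5938, γ^t·E[r] = 0.415625, running G = 1.290625
t=2: π = [0.2188, 0.2813, 0.2266, 0.2734], E[r] = 0.6641, γ^t·E[r] = 0.325391, running G = 1.616016
t=3: π = [0.2217, 0.2842, 0.2236, 0.2705], E[r] = 0.6758, γ^t·E[r] = 0.231793, running G = 1.847809
t=4: π = [0.2206, 0.2838, 0.2240, 0.2716], E[r] = 0.6750, γ^t·E[r] = 0.162079, running G = 2.009888
t=5: π = [0.2209, 0.2840, 0.2240, 0.2712], E[r] = 0.6751, γ^t·E[r] = 0.113471, running G = 2.123359

G = 2.1234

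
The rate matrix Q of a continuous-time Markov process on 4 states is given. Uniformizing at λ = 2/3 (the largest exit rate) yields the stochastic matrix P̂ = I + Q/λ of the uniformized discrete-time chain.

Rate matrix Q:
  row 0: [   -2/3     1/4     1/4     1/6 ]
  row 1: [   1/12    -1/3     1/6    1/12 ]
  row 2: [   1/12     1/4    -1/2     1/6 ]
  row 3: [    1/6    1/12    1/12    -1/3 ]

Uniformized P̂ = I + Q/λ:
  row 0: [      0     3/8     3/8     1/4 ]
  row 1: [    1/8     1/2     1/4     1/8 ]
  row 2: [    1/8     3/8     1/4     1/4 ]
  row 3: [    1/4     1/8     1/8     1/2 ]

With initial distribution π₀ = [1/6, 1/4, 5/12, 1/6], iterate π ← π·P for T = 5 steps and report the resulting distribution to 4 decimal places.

t=0: π = [0.1667, 0.2500, 0.4167, 0.1667]
t=1: π = [0.1250, 0.3646, 0.2500, 0.2604]
t=2: π = [0.1419, 0.3555, 0.2331, 0.2695]
t=3: π = [0.1410, 0.3521, 0.2340, 0.2729]
t=4: π = [0.1415, 0.3508, 0.2335, 0.2742]
t=5: π = [0.1416, 0.3503, 0.2334, 0.2747]

π = [0.1416, 0.3503, 0.2334, 0.2747]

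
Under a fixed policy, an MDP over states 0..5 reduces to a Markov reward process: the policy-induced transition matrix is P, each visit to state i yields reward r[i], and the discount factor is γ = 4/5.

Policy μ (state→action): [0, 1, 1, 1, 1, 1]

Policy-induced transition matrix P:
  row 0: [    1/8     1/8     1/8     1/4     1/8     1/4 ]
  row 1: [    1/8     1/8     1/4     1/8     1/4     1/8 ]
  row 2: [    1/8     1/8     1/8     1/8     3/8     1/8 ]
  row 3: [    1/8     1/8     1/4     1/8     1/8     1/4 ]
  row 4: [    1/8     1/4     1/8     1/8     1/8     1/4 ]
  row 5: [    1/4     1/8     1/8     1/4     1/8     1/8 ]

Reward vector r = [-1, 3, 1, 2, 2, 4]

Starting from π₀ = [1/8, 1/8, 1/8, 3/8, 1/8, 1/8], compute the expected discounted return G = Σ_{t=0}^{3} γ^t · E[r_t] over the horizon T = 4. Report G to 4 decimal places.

G = 5.6230

t=0: π = [0.1250, 0.1250, 0.1250, 0.3750, 0.1250, 0.1250], E[r] = 1.8750, γ^t·E[r] = 1.875000, running G = 1.875000
t=1: π = [0.1406, 0.1406, 0.1875, 0.1563, 0.1719, 0.2031], E[r] = 1.9375, γ^t·E[r] = 1.550000, running G = 3.425000
t=2: π = [0.1504, 0.1465, 0.1621, 0.1680, 0.1895, 0.1836], E[r] = 1.9004, γ^t·E[r] = 1.216250, running G = 4.641250
t=3: π = [0.1479, 0.1487, 0.1643, 0.1667, 0.1838, 0.1885], E[r] = 1.9175, γ^t·E[r] = 0.981750, running G = 5.623000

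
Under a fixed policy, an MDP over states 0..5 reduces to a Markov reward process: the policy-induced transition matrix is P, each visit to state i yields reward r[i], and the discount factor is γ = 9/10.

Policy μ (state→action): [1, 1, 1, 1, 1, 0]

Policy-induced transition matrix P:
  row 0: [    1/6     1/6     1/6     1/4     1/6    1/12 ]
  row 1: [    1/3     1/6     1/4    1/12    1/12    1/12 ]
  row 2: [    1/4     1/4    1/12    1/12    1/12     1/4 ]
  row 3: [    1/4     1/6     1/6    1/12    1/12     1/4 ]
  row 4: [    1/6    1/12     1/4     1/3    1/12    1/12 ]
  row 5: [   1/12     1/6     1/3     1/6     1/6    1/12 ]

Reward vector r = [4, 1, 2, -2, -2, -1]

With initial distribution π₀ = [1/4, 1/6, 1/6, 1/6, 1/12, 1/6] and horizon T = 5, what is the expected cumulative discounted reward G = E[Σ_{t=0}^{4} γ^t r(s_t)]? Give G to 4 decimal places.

t=0: π = [0.2500, 0.1667, 0.1667, 0.1667, 0.0833, 0.1667], E[r] = 0.8333, γ^t·E[r] = 0.833333, running G = 0.833333
t=1: π = [0.2083, 0.1736, 0.2014, 0.1597, 0.1181, 0.1389], E[r] = 0.7153, γ^t·E[r] = 0.643750, running G = 1.477083
t=2: π = [0.2141, 0.1736, 0.1973, 0.1591, 0.1123, 0.1435], E[r] = 0.7384, γ^t·E[r] = 0.598125, running G = 2.075208
t=3: π = [0.2133, 0.1738, 0.1980, 0.1590, 0.1131, 0.1427], E[r] = 0.7360, γ^t·E[r] = 0.536520, running G = 2.611728
t=4: π = [0.2135, 0.1737, 0.1979, 0.1591, 0.1130, 0.1428], E[r] = 0.7364, γ^t·E[r] = 0.483155, running G = 3.094883

G = 3.0949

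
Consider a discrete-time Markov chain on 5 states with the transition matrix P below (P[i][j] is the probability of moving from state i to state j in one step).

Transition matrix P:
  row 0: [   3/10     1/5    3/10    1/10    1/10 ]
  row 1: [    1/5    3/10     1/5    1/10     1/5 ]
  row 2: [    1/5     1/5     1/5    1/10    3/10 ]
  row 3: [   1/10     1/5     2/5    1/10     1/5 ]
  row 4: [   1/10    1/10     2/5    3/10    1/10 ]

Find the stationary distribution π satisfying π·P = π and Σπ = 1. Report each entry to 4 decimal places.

Balance equations π_j = Σ_i π_i·P[i][j]:
  π_0 = 3/10·π_0 + 1/5·π_1 + 1/5·π_2 + 1/10·π_3 + 1/10·π_4
  π_1 = 1/5·π_0 + 3/10·π_1 + 1/5·π_2 + 1/5·π_3 + 1/10·π_4
  π_2 = 3/10·π_0 + 1/5·π_1 + 1/5·π_2 + 2/5·π_3 + 2/5·π_4
  π_3 = 1/10·π_0 + 1/10·π_1 + 1/10·π_2 + 1/10·π_3 + 3/10·π_4
  normalize: π_0 + π_1 + π_2 + π_3 + π_4 = 1
Solving the linear system gives exactly π = [127/684, 275/1368, 389/1368, 21/152, 29/152].

π = [0.1857, 0.2010, 0.2844, 0.1382, 0.1908]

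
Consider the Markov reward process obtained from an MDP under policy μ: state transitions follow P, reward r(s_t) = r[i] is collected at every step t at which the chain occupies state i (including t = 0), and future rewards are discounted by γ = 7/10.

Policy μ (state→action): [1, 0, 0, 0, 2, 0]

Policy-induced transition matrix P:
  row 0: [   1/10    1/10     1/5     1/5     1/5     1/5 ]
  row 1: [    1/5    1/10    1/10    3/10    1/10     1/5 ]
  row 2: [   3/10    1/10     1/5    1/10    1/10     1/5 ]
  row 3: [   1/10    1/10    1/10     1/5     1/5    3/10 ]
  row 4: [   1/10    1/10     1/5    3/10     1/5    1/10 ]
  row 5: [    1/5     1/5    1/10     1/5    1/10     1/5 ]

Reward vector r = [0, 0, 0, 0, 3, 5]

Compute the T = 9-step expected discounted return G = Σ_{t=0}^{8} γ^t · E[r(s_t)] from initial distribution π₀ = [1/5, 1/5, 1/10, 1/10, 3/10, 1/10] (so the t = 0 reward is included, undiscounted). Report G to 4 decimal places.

G = 4.6040

t=0: π = [0.2000, 0.2000, 0.1000, 0.1000, 0.3000, 0.1000], E[r] = 1.4000, γ^t·E[r] = 1.400000, running G = 1.400000
t=1: π = [0.1500, 0.1100, 0.1600, 0.2400, 0.1600, 0.1800], E[r] = 1.3800, γ^t·E[r] = 0.966000, running G = 2.366000
t=2: π = [0.1610, 0.1180, 0.1470, 0.2110, 0.1550, 0.2080], E[r] = 1.5050, γ^t·E[r] = 0.737450, running G = 3.103450
t=3: π = [0.1620, 0.1208, 0.1463, 0.2126, 0.1527, 0.2056], E[r] = 1.4861, γ^t·E[r] = 0.509732, running G = 3.613182
t=4: π = [0.1619, 0.1206, 0.1461, 0.2127, 0.1527, 0.2060], E[r] = 1.4881, γ^t·E[r] = 0.357302, running G = 3.970485
t=5: π = [0.1619, 0.1206, 0.1461, 0.2127, 0.1527, 0.2060], E[r] = 1.4882, γ^t·E[r] = 0.250122, running G = 4.220606
t=6: π = [0.1619, 0.1206, 0.1461, 0.2127, 0.1527, 0.2060], E[r] = 1.4882, γ^t·E[r] = 0.175084, running G = 4.395691
t=7: π = [0.1619, 0.1206, 0.1461, 0.2127, 0.1527, 0.2060], E[r] = 1.4882, γ^t·E[r] = 0.122559, running G = 4.518250
t=8: π = [0.1619, 0.1206, 0.1461, 0.2127, 0.1527, 0.2060], E[r] = 1.4882, γ^t·E[r] = 0.085792, running G = 4.604042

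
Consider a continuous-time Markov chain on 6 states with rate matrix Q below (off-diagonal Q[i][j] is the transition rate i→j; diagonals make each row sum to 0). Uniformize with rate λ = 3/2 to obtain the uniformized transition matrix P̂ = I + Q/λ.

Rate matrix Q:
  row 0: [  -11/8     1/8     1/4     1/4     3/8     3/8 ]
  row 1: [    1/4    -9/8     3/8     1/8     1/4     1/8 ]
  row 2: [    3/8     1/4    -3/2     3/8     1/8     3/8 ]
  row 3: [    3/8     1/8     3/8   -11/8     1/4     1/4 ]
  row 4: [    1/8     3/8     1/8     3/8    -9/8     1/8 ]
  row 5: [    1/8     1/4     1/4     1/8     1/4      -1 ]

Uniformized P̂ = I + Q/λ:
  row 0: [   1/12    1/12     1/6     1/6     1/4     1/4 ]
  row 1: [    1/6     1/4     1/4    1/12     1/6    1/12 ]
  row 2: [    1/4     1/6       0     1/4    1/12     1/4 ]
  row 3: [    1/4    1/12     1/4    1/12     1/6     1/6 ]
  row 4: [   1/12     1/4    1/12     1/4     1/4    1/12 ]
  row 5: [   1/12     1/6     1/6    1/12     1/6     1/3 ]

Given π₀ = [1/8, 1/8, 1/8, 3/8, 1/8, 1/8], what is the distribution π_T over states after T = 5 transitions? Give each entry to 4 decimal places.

t=0: π = [0.1250, 0.1250, 0.1250, 0.3750, 0.1250, 0.1250]
t=1: π = [0.1771, 0.1458, 0.1771, 0.1354, 0.1771, 0.1875]
t=2: π = [0.1476, 0.1675, 0.1458, 0.1571, 0.1814, 0.2005]
t=3: π = [0.1478, 0.1704, 0.1543, 0.1502, 0.1819, 0.1955]
t=4: π = [0.1483, 0.1712, 0.1525, 0.1517, 0.1813, 0.1951]
t=5: π = [0.1483, 0.1710, 0.1530, 0.1513, 0.1814, 0.1949]

π = [0.1483, 0.1710, 0.1530, 0.1513, 0.1814, 0.1949]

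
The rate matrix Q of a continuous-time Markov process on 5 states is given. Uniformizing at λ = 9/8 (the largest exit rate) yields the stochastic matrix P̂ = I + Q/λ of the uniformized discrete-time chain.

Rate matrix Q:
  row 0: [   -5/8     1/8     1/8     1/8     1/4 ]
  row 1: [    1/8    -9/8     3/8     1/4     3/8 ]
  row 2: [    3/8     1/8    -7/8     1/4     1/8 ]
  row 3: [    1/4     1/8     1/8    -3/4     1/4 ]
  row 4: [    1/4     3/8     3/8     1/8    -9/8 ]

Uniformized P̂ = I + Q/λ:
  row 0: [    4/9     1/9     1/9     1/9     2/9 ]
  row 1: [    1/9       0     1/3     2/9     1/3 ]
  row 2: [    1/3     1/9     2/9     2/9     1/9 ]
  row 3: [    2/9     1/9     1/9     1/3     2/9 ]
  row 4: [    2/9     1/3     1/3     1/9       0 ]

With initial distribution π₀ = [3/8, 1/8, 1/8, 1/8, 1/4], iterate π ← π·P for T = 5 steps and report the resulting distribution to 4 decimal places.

π = [0.2954, 0.1353, 0.2027, 0.1911, 0.1755]

t=0: π = [0.3750, 0.1250, 0.1250, 0.1250, 0.2500]
t=1: π = [0.3056, 0.1528, 0.2083, 0.1667, 0.1667]
t=2: π = [0.2963, 0.1312, 0.2052, 0.1883, 0.1790]
t=3: π = [0.2963, 0.1363, 0.2028, 0.1903, 0.1742]
t=4: π = [0.2955, 0.1347, 0.2027, 0.1911, 0.1761]
t=5: π = [0.2954, 0.1353, 0.2027, 0.1911, 0.1755]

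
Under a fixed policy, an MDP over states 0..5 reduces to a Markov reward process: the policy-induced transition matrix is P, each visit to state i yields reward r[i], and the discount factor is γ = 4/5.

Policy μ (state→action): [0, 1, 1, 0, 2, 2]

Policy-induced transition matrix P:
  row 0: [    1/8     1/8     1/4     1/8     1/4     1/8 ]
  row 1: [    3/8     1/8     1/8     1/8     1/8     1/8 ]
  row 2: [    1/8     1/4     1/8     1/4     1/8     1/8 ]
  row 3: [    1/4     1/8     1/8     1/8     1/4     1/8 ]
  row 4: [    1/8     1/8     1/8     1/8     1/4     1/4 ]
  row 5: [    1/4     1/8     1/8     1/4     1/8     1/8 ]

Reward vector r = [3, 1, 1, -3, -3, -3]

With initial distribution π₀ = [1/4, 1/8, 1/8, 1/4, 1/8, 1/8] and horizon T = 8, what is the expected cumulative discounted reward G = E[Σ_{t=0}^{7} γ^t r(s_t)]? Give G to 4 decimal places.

t=0: π = [0.2500, 0.1250, 0.1250, 0.2500, 0.1250, 0.1250], E[r] = -0.5000, γ^t·E[r] = -0.500000, running G = -0.500000
t=1: π = [0.2031, 0.1406, 0.1563, 0.1563, 0.2031, 0.1406], E[r] = -0.5938, γ^t·E[r] = -0.475000, running G = -0.975000
t=2: π = [0.1973, 0.1445, 0.1504, 0.1621, 0.1953, 0.1504], E[r] = -0.6367, γ^t·E[r] = -0.407500, running G = -1.382500
t=3: π = [0.2002, 0.1438, 0.1497, 0.1626, 0.1943, 0.1494], E[r] = -0.6250, γ^t·E[r] = -0.320000, running G = -1.702500
t=4: π = [0.2000, 0.1437, 0.1500, 0.1624, 0.1946, 0.1493], E[r] = -0.6254, γ^t·E[r] = -0.256150, running G = -1.958650
t=5: π = [0.1999, 0.1438, 0.1500, 0.1624, 0.1946, 0.1493], E[r] = -0.6257, γ^t·E[r] = -0.205028, running G = -2.163678
t=6: π = [0.1999, 0.1437, 0.1500, 0.1624, 0.1946, 0.1493], E[r] = -0.6256, γ^t·E[r] = -0.164003, running G = -2.327681
t=7: π = [0.1999, 0.1437, 0.1500, 0.1624, 0.1946, 0.1493], E[r] = -0.6256, γ^t·E[r] = -0.131203, running G = -2.458883

G = -2.4589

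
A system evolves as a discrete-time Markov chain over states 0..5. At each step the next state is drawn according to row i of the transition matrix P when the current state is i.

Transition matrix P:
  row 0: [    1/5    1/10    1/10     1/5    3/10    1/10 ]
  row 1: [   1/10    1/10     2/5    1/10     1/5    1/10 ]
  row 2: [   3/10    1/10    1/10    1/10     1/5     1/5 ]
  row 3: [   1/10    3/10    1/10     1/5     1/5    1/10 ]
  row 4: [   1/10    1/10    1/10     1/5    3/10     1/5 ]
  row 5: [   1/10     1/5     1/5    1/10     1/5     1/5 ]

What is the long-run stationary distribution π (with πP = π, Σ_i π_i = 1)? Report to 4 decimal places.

π = [0.1465, 0.1463, 0.1594, 0.1539, 0.2385, 0.1553]

Balance equations π_j = Σ_i π_i·P[i][j]:
  π_0 = 1/5·π_0 + 1/10·π_1 + 3/10·π_2 + 1/10·π_3 + 1/10·π_4 + 1/10·π_5
  π_1 = 1/10·π_0 + 1/10·π_1 + 1/10·π_2 + 3/10·π_3 + 1/10·π_4 + 1/5·π_5
  π_2 = 1/10·π_0 + 2/5·π_1 + 1/10·π_2 + 1/10·π_3 + 1/10·π_4 + 1/5·π_5
  π_3 = 1/5·π_0 + 1/10·π_1 + 1/10·π_2 + 1/5·π_3 + 1/5·π_4 + 1/10·π_5
  π_4 = 3/10·π_0 + 1/5·π_1 + 1/5·π_2 + 1/5·π_3 + 3/10·π_4 + 1/5·π_5
  normalize: π_0 + π_1 + π_2 + π_3 + π_4 + π_5 = 1
Solving the linear system gives exactly π = [1501/10243, 4496/30729, 1633/10243, 4729/30729, 2443/10243, 1591/10243].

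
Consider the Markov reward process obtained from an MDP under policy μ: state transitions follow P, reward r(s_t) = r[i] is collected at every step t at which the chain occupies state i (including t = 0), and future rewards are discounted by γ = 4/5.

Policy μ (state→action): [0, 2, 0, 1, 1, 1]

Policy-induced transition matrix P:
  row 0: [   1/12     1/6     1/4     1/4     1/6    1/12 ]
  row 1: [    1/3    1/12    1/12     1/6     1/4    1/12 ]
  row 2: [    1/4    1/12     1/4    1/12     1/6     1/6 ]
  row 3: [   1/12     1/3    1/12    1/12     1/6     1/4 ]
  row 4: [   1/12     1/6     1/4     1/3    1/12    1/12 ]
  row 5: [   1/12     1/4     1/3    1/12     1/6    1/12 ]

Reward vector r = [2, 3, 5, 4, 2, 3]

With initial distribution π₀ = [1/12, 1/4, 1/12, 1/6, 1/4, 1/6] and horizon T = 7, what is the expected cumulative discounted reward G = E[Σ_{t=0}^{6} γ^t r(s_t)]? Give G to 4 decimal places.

t=0: π = [0.0833, 0.2500, 0.0833, 0.1667, 0.2500, 0.1667], E[r] = 3.0000, γ^t·E[r] = 3.000000, running G = 3.000000
t=1: π = [0.1597, 0.1806, 0.1944, 0.1806, 0.1667, 0.1181], E[r] = 3.2431, γ^t·E[r] = 2.594444, running G = 5.594444
t=2: π = [0.1609, 0.1753, 0.1997, 0.1667, 0.1678, 0.1296], E[r] = 3.2373, γ^t·E[r] = 2.071852, running G = 7.666296
t=3: π = [0.1604, 0.1740, 0.2038, 0.1667, 0.1673, 0.1277], E[r] = 3.2466, γ^t·E[r] = 1.662247, running G = 9.328543
t=4: π = [0.1608, 0.1736, 0.2039, 0.1664, 0.1672, 0.1281], E[r] = 3.2461, γ^t·E[r] = 1.329600, running G = 10.658143
t=5: π = [0.1607, 0.1736, 0.2040, 0.1664, 0.1672, 0.1281], E[r] = 3.2465, γ^t·E[r] = 1.063816, running G = 11.721959
t=6: π = [0.1607, 0.1736, 0.2040, 0.1664, 0.1672, 0.1281], E[r] = 3.2464, γ^t·E[r] = 0.851037, running G = 12.572995

G = 12.5730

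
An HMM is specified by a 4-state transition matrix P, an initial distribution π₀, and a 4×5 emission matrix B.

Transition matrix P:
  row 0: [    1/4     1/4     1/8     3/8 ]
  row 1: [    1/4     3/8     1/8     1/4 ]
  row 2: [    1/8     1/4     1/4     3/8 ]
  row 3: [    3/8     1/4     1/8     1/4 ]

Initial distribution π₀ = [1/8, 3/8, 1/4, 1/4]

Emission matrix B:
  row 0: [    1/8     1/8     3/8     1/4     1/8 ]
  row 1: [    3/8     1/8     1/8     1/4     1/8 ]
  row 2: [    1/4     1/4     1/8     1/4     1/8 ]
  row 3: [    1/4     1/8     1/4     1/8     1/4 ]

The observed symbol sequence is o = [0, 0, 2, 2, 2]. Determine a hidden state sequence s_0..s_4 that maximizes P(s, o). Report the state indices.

path = [1, 1, 0, 3, 0]

t=0: δ = [1.562e-02, 1.406e-01, 6.250e-02, 6.250e-02]  (obs o_0=0)
t=1: δ = [4.395e-03, 1.978e-02, 4.395e-03, 8.789e-03]  ψ = [1, 1, 1, 1]  (obs o_1=0)
t=2: δ = [1.854e-03, 9.270e-04, 3.090e-04, 1.236e-03]  ψ = [1, 1, 1, 1]  (obs o_2=2)
t=3: δ = [1.738e-04, 5.794e-05, 2.897e-05, 1.738e-04]  ψ = [0, 0, 0, 0]  (obs o_3=2)
t=4: δ = [2.444e-05, 5.431e-06, 2.716e-06, 1.629e-05]  ψ = [3, 0, 0, 0]  (obs o_4=2)
backtrack: best end state = 0; path = [1, 1, 0, 3, 0]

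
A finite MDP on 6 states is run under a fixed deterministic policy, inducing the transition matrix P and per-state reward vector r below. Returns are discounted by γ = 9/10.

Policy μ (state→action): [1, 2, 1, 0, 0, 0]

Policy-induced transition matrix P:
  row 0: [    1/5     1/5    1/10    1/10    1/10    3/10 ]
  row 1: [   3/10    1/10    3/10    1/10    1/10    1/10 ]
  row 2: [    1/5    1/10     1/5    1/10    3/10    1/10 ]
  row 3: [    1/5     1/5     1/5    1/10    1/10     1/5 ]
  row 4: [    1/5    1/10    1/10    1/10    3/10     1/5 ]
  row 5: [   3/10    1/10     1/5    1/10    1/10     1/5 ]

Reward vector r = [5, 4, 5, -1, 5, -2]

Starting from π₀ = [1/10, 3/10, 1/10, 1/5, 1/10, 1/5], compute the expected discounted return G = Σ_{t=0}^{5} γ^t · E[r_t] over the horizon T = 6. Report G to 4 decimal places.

t=0: π = [0.1000, 0.3000, 0.1000, 0.2000, 0.1000, 0.2000], E[r] = 2.1000, γ^t·E[r] = 2.100000, running G = 2.100000
t=1: π = [0.2500, 0.1300, 0.2100, 0.1000, 0.1400, 0.1700], E[r] = 3.0800, γ^t·E[r] = 2.772000, running G = 4.872000
t=2: π = [0.2300, 0.1350, 0.1740, 0.1000, 0.1700, 0.1910], E[r] = 2.9280, γ^t·E[r] = 2.371680, running G = 7.243680
t=3: π = [0.2326, 0.1330, 0.1735, 0.1000, 0.1688, 0.1921], E[r] = 2.9223, γ^t·E[r] = 2.130357, running G = 9.374037
t=4: π = [0.2325, 0.1333, 0.1732, 0.1000, 0.1685, 0.1926], E[r] = 2.9185, γ^t·E[r] = 1.914808, running G = 11.288845
t=5: π = [0.2326, 0.1333, 0.1732, 0.1000, 0.1683, 0.1926], E[r] = 2.9185, γ^t·E[r] = 1.723337, running G = 13.012182

G = 13.0122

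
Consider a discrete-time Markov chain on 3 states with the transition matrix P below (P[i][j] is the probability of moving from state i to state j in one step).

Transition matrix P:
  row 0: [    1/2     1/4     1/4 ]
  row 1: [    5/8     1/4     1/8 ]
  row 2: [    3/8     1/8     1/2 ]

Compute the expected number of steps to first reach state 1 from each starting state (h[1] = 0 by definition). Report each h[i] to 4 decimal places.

h = [4.8000, 0.0000, 5.6000]

First-step conditioning: h[1] = 0; for i ≠ 1, h[i] = 1 + Σ_k P[i][k]·h[k].
  h[0] = 1 + 1/2·h[0] + 1/4·h[2]
  h[2] = 1 + 3/8·h[0] + 1/2·h[2]
Solving the 2×2 linear system over states ≠ 1 gives exactly h = [24/5, 0, 28/5] (h[1] = 0 is the target).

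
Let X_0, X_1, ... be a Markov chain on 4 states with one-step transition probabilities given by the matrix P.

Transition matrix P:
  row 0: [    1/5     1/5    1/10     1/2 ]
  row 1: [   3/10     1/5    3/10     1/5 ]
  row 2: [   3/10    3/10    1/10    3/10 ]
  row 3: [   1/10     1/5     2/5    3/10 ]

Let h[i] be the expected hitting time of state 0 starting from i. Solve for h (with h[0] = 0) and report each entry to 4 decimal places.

First-step conditioning: h[0] = 0; for i ≠ 0, h[i] = 1 + Σ_k P[i][k]·h[k].
  h[1] = 1 + 1/5·h[1] + 3/10·h[2] + 1/5·h[3]
  h[2] = 1 + 3/10·h[1] + 1/10·h[2] + 3/10·h[3]
  h[3] = 1 + 1/5·h[1] + 2/5·h[2] + 3/10·h[3]
Solving the 3×3 linear system over states ≠ 0 gives exactly h = [0, 1070/267, 1090/267, 1310/267] (h[0] = 0 is the target).

h = [0.0000, 4.0075, 4.0824, 4.9064]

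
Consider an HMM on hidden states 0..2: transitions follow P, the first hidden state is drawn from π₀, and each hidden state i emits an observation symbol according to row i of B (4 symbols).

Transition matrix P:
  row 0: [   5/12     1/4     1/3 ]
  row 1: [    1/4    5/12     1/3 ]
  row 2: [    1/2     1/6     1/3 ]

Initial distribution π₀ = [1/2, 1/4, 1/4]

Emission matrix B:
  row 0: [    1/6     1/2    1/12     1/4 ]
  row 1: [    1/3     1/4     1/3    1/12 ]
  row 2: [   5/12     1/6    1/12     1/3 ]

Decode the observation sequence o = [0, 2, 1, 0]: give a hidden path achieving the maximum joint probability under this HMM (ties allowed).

t=0: δ = [8.333e-02, 8.333e-02, 1.042e-01]  (obs o_0=0)
t=1: δ = [4.340e-03, 1.157e-02, 2.894e-03]  ψ = [2, 1, 2]  (obs o_1=2)
t=2: δ = [1.447e-03, 1.206e-03, 6.430e-04]  ψ = [1, 1, 1]  (obs o_2=1)
t=3: δ = [1.005e-04, 1.674e-04, 2.009e-04]  ψ = [0, 1, 0]  (obs o_3=0)
backtrack: best end state = 2; path = [1, 1, 0, 2]

path = [1, 1, 0, 2]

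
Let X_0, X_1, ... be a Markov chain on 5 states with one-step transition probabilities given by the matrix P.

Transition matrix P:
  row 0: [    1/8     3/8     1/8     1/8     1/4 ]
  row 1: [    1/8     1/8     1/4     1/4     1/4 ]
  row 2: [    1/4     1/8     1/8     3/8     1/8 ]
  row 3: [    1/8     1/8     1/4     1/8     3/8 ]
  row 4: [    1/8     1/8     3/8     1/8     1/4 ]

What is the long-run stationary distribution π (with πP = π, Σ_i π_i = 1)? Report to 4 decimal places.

Balance equations π_j = Σ_i π_i·P[i][j]:
  π_0 = 1/8·π_0 + 1/8·π_1 + 1/4·π_2 + 1/8·π_3 + 1/8·π_4
  π_1 = 3/8·π_0 + 1/8·π_1 + 1/8·π_2 + 1/8·π_3 + 1/8·π_4
  π_2 = 1/8·π_0 + 1/4·π_1 + 1/8·π_2 + 1/4·π_3 + 3/8·π_4
  π_3 = 1/8·π_0 + 1/4·π_1 + 3/8·π_2 + 1/8·π_3 + 1/8·π_4
  normalize: π_0 + π_1 + π_2 + π_3 + π_4 = 1
Solving the linear system gives exactly π = [277/1798, 147/899, 209/899, 183/899, 443/1798].

π = [0.1541, 0.1635, 0.2325, 0.2036, 0.2464]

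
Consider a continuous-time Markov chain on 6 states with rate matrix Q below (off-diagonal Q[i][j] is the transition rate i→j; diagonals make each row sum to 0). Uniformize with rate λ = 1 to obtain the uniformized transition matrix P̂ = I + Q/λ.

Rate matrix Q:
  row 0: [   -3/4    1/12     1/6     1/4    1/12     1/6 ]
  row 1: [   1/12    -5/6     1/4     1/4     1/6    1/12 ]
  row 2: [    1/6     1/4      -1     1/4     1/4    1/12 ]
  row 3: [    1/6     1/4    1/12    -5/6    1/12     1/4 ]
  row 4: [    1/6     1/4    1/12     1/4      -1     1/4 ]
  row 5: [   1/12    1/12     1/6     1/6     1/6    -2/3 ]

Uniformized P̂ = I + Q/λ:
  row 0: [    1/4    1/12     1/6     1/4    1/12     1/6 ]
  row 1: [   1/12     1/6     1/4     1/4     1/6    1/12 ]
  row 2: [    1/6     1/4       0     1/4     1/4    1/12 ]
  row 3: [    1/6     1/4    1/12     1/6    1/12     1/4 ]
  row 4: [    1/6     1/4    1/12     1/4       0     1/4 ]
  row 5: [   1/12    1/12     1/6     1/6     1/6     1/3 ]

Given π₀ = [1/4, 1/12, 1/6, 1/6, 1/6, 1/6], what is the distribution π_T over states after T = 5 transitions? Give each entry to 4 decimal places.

π = [0.1473, 0.1768, 0.1311, 0.2151, 0.1264, 0.2034]

t=0: π = [0.2500, 0.0833, 0.1667, 0.1667, 0.1667, 0.1667]
t=1: π = [0.1667, 0.1736, 0.1181, 0.2222, 0.1181, 0.2014]
t=2: π = [0.1493, 0.1742, 0.1331, 0.2147, 0.1244, 0.2043]
t=3: π = [0.1476, 0.1766, 0.1307, 0.2151, 0.1267, 0.2034]
t=4: π = [0.1473, 0.1768, 0.1311, 0.2151, 0.1262, 0.2034]
t=5: π = [0.1473, 0.1768, 0.1311, 0.2151, 0.1264, 0.2034]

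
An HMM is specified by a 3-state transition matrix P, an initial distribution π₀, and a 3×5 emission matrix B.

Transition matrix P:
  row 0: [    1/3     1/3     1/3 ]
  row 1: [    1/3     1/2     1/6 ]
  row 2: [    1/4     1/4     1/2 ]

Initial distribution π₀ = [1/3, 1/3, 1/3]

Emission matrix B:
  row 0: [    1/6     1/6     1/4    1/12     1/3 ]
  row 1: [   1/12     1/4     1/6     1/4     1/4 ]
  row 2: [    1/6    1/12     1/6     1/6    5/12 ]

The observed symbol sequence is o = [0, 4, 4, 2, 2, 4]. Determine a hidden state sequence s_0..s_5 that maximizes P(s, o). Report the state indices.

path = [2, 2, 2, 2, 2, 2]

t=0: δ = [5.556e-02, 2.778e-02, 5.556e-02]  (obs o_0=0)
t=1: δ = [6.173e-03, 4.630e-03, 1.157e-02]  ψ = [0, 0, 2]  (obs o_1=4)
t=2: δ = [9.645e-04, 7.234e-04, 2.411e-03]  ψ = [2, 2, 2]  (obs o_2=4)
t=3: δ = [1.507e-04, 1.005e-04, 2.009e-04]  ψ = [2, 2, 2]  (obs o_3=2)
t=4: δ = [1.256e-05, 8.372e-06, 1.674e-05]  ψ = [0, 0, 2]  (obs o_4=2)
t=5: δ = [1.395e-06, 1.047e-06, 3.489e-06]  ψ = [0, 0, 2]  (obs o_5=4)
backtrack: best end state = 2; path = [2, 2, 2, 2, 2, 2]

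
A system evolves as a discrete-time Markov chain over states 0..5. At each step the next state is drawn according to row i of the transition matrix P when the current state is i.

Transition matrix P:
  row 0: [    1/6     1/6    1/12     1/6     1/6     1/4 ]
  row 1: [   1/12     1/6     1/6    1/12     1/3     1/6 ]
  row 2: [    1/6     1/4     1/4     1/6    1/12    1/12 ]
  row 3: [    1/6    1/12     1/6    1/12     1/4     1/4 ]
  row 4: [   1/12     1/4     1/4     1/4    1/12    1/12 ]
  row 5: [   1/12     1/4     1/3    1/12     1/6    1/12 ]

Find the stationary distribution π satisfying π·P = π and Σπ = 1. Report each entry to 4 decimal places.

π = [0.1231, 0.1996, 0.2131, 0.1412, 0.1790, 0.1440]

Balance equations π_j = Σ_i π_i·P[i][j]:
  π_0 = 1/6·π_0 + 1/12·π_1 + 1/6·π_2 + 1/6·π_3 + 1/12·π_4 + 1/12·π_5
  π_1 = 1/6·π_0 + 1/6·π_1 + 1/4·π_2 + 1/12·π_3 + 1/4·π_4 + 1/4·π_5
  π_2 = 1/12·π_0 + 1/6·π_1 + 1/4·π_2 + 1/6·π_3 + 1/4·π_4 + 1/3·π_5
  π_3 = 1/6·π_0 + 1/12·π_1 + 1/6·π_2 + 1/12·π_3 + 1/4·π_4 + 1/12·π_5
  π_4 = 1/6·π_0 + 1/3·π_1 + 1/12·π_2 + 1/4·π_3 + 1/12·π_4 + 1/6·π_5
  normalize: π_0 + π_1 + π_2 + π_3 + π_4 + π_5 = 1
Solving the linear system gives exactly π = [36040/292733, 58423/292733, 469/2201, 41330/292733, 52405/292733, 42158/292733].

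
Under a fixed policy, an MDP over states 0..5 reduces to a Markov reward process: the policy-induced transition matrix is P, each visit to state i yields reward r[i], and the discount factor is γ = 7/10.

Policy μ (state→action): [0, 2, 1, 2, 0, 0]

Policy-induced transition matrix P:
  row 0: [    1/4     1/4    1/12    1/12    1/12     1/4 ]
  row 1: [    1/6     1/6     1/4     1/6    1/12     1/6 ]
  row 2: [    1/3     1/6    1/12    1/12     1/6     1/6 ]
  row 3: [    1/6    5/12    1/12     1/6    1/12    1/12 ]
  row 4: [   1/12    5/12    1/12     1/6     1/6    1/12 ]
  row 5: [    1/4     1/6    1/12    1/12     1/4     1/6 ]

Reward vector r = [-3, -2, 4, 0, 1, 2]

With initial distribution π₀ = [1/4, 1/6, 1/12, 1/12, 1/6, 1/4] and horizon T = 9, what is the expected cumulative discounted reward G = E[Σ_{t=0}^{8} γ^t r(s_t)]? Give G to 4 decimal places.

t=0: π = [0.2500, 0.1667, 0.0833, 0.0833, 0.1667, 0.2500], E[r] = -0.0833, γ^t·E[r] = -0.083333, running G = -0.083333
t=1: π = [0.2083, 0.2500, 0.1111, 0.1181, 0.1458, 0.1667], E[r] = -0.2014, γ^t·E[r] = -0.140972, running G = -0.224306
t=2: π = [0.2043, 0.2500, 0.1250, 0.1262, 0.1325, 0.1620], E[r] = -0.1563, γ^t·E[r] = -0.076563, running G = -0.300868
t=3: π = [0.2070, 0.2484, 0.1250, 0.1257, 0.1318, 0.1621], E[r] = -0.1616, γ^t·E[r] = -0.055430, running G = -0.356298
t=4: π = [0.2073, 0.2483, 0.1247, 0.1255, 0.1318, 0.1625], E[r] = -0.1628, γ^t·E[r] = -0.039100, running G = -0.395398
t=5: π = [0.2073, 0.2483, 0.1247, 0.1255, 0.1318, 0.1625], E[r] = -0.1627, γ^t·E[r] = -0.027346, running G = -0.422744
t=6: π = [0.2073, 0.2483, 0.1247, 0.1255, 0.1318, 0.1625], E[r] = -0.1627, γ^t·E[r] = -0.019145, running G = -0.441889
t=7: π = [0.2073, 0.2483, 0.1247, 0.1255, 0.1318, 0.1625], E[r] = -0.1627, γ^t·E[r] = -0.013401, running G = -0.455290
t=8: π = [0.2073, 0.2483, 0.1247, 0.1255, 0.1318, 0.1625], E[r] = -0.1627, γ^t·E[r] = -0.009381, running G = -0.464671

G = -0.4647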